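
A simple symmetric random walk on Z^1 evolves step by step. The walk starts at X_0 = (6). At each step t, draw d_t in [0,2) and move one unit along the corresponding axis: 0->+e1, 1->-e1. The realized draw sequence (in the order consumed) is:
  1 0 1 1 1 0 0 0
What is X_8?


(6)

t=0: X=(6), d=1 → -e1, X_1=(5)
t=1: X=(5), d=0 → +e1, X_2=(6)
t=2: X=(6), d=1 → -e1, X_3=(5)
t=3: X=(5), d=1 → -e1, X_4=(4)
t=4: X=(4), d=1 → -e1, X_5=(3)
t=5: X=(3), d=0 → +e1, X_6=(4)
t=6: X=(4), d=0 → +e1, X_7=(5)
t=7: X=(5), d=0 → +e1, X_8=(6)


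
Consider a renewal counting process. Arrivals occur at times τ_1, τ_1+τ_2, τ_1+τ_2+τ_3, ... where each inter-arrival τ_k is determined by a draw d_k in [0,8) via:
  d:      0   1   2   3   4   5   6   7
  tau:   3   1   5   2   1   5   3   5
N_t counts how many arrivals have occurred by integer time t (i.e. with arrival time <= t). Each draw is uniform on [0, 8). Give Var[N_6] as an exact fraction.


10567519/16777216

Inter-arrival values over d=0..7: [3, 1, 5, 2, 1, 5, 3, 5]
Each d has probability 1/8, so the pmf of τ is: f(1) = 1/4, f(2) = 1/8, f(3) = 1/4, f(5) = 3/8
Let p_n(j) = P(N_n = j), with p_0 = [1]. Condition on τ_1: p_n(0) = P(τ > n), and for j >= 1, p_n(j) = Σ_{k<=n} f(k)·p_{n−k}(j−1)
p_1 = [3/4, 1/4]  (j = 0..1)
p_2 = [5/8, 5/16, 1/16]  (j = 0..2)
p_3 = [3/8, 1/2, 7/64, 1/64]  (j = 0..3)
p_4 = [3/8, 23/64, 29/128, 9/256, 1/256]  (j = 0..4)
p_5 = [0, 43/64, 59/256, 11/128, 11/1024, 1/1024]  (j = 0..5)
p_6 = [0, 27/64, 221/512, 29/256, 61/2048, 13/4096, 1/4096]  (j = 0..6)
E[N_6] = Σ j·p_6(j) = 7215/4096;  E[N_6²] = Σ j²·p_6(j) = 15289/4096
Var[N_6] = 15289/4096 − (7215/4096)² = 10567519/16777216


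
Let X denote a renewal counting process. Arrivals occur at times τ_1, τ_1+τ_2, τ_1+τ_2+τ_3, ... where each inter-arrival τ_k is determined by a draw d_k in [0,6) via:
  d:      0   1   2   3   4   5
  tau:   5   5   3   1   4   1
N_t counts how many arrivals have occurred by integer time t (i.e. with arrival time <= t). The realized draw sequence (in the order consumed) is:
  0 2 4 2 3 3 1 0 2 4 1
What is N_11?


2

draw d_1=0: τ_1=5, arrival time A_1=5
draw d_2=2: τ_2=3, arrival time A_2=8
draw d_3=4: τ_3=4, arrival time A_3=12
draw d_4=2: τ_4=3, arrival time A_4=15
draw d_5=3: τ_5=1, arrival time A_5=16
draw d_6=3: τ_6=1, arrival time A_6=17
draw d_7=1: τ_7=5, arrival time A_7=22
draw d_8=0: τ_8=5, arrival time A_8=27
draw d_9=2: τ_9=3, arrival time A_9=30
draw d_10=4: τ_10=4, arrival time A_10=34
draw d_11=1: τ_11=5, arrival time A_11=39
N_t over t=0..11: 0:0 1:0 2:0 3:0 4:0 5:1 6:1 7:1 8:2 9:2 10:2 11:2


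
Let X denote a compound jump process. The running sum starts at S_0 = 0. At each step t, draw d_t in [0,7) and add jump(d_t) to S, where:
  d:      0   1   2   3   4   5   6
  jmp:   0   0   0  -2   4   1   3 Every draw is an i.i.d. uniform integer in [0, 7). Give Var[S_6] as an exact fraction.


Outcome values over d=0..6: [0, 0, 0, -2, 4, 1, 3]
Σy = 6, Σy² = 30, M = 7
μ = 6/7 = 6/7,  σ² = 30/7 − (6/7)² = 174/49
Independent increments: Var[S_6] = 6·σ² = 6·(174/49) = 1044/49

1044/49


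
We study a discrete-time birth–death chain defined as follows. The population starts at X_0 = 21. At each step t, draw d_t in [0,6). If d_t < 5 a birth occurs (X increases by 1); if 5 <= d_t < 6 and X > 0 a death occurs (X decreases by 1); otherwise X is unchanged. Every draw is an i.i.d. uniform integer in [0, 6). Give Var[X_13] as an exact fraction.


65/9

X can drop by at most 1 per step and X_0 = 21 > T = 13, so X_t >= 21 − t >= 8 > 0 for every t <= 13: the floor at 0 (the 'and X > 0' condition) never binds. Hence X_13 = X_0 + Σ_{t<13} Y_t with i.i.d. increments Y_t = y(d_t) ∈ {+1, −1, 0}.
Outcome values over d=0..5: [1, 1, 1, 1, 1, -1]
Σy = 4, Σy² = 6, M = 6
μ = 4/6 = 2/3,  σ² = 6/6 − (2/3)² = 5/9
Independent increments: Var[X_13] = 13·σ² = 13·(5/9) = 65/9


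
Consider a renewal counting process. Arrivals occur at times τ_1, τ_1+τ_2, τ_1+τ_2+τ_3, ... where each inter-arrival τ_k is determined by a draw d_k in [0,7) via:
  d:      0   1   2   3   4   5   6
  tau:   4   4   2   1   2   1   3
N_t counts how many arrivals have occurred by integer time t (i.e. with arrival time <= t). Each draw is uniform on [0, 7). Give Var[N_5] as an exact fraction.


Inter-arrival values over d=0..6: [4, 4, 2, 1, 2, 1, 3]
Each d has probability 1/7, so the pmf of τ is: f(1) = 2/7, f(2) = 2/7, f(3) = 1/7, f(4) = 2/7
Let p_n(j) = P(N_n = j), with p_0 = [1]. Condition on τ_1: p_n(0) = P(τ > n), and for j >= 1, p_n(j) = Σ_{k<=n} f(k)·p_{n−k}(j−1)
p_1 = [5/7, 2/7]  (j = 0..1)
p_2 = [3/7, 24/49, 4/49]  (j = 0..2)
p_3 = [2/7, 23/49, 76/343, 8/343]  (j = 0..3)
p_4 = [0, 29/49, 108/343, 208/2401, 16/2401]  (j = 0..4)
p_5 = [0, 17/49, 156/343, 396/2401, 528/16807, 32/16807]  (j = 0..5)
E[N_5] = Σ j·p_5(j) = 31707/16807;  E[N_5²] = Σ j²·p_5(j) = 70603/16807
Var[N_5] = 70603/16807 − (31707/16807)² = 181290772/282475249

181290772/282475249


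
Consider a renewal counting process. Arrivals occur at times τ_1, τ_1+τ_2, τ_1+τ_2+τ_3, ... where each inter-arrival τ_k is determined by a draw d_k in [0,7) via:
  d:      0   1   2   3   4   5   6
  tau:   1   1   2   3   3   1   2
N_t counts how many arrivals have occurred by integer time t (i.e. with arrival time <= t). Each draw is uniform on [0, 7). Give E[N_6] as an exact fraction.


365212/117649

Inter-arrival values over d=0..6: [1, 1, 2, 3, 3, 1, 2]
Each d has probability 1/7, so the pmf of τ is: f(1) = 3/7, f(2) = 2/7, f(3) = 2/7
Renewal equation for m(n) = E[N_n]: condition on τ_1 = k (if k <= n, one arrival plus a fresh copy on the remaining n−k steps): m(n) = F(n) + Σ_{k<=n} f(k)·m(n−k), where F(n) = P(τ <= n) and m(0) = 0
m(1) = F(1) = 3/7
m(2) = F(2) + f(1)·m(1) = 5/7 + 3/7·3/7 = 44/49
m(3) = F(3) + f(1)·m(2) + f(2)·m(1) = 1 + 3/7·44/49 + 2/7·3/7 = 517/343
m(4) = F(4) + f(1)·m(3) + f(2)·m(2) + f(3)·m(1) = 1 + 3/7·517/343 + 2/7·44/49 + 2/7·3/7 = 4862/2401
m(5) = F(5) + f(1)·m(4) + f(2)·m(3) + f(3)·m(2) = 1 + 3/7·4862/2401 + 2/7·517/343 + 2/7·44/49 = 42943/16807
m(6) = F(6) + f(1)·m(5) + f(2)·m(4) + f(3)·m(3) = 1 + 3/7·42943/16807 + 2/7·4862/2401 + 2/7·517/343 = 365212/117649
E[N_6] = m(6) = 365212/117649


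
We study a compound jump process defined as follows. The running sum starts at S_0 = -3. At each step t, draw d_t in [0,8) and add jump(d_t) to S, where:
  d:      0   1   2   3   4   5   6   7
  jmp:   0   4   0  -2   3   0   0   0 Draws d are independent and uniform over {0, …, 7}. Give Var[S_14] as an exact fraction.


1449/32

Outcome values over d=0..7: [0, 4, 0, -2, 3, 0, 0, 0]
Σy = 5, Σy² = 29, M = 8
μ = 5/8 = 5/8,  σ² = 29/8 − (5/8)² = 207/64
Independent increments: Var[S_14] = 14·σ² = 14·(207/64) = 1449/32


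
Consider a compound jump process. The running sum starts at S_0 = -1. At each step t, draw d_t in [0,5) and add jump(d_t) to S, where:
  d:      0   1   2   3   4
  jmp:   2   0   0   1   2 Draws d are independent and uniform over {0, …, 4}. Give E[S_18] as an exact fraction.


Outcome values over d=0..4: [2, 0, 0, 1, 2]
Σy = 5, Σy² = 9, M = 5
μ = 5/5 = 1,  σ² = 9/5 − (1)² = 4/5
E[S_18] = -1 + 18·(1) = 17

17


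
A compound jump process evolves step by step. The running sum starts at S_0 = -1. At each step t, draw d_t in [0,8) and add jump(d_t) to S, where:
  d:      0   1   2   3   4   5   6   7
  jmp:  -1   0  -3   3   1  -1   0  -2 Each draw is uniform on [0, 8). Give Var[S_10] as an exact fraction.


955/32

Outcome values over d=0..7: [-1, 0, -3, 3, 1, -1, 0, -2]
Σy = -3, Σy² = 25, M = 8
μ = -3/8 = -3/8,  σ² = 25/8 − (-3/8)² = 191/64
Independent increments: Var[S_10] = 10·σ² = 10·(191/64) = 955/32


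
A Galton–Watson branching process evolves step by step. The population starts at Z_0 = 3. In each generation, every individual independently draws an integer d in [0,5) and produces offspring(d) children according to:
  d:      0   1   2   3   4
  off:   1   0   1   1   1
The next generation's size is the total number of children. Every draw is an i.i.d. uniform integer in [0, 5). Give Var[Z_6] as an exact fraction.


141668352/244140625

Outcome values over d=0..4: [1, 0, 1, 1, 1]
Σy = 4, Σy² = 4, M = 5
μ = 4/5 = 4/5,  σ² = 4/5 − (4/5)² = 4/25
V_0 = 0, E_0 = 3
V_1 = 4/25·E_0 + (4/5)²·V_0 = 12/25;  E_1 = 12/5
V_2 = 4/25·E_1 + (4/5)²·V_1 = 432/625;  E_2 = 48/25
V_3 = 4/25·E_2 + (4/5)²·V_2 = 11712/15625;  E_3 = 192/125
V_4 = 4/25·E_3 + (4/5)²·V_3 = 283392/390625;  E_4 = 768/625
V_5 = 4/25·E_4 + (4/5)²·V_4 = 6454272/9765625;  E_5 = 3072/3125
V_6 = 4/25·E_5 + (4/5)²·V_5 = 141668352/244140625;  E_6 = 12288/15625


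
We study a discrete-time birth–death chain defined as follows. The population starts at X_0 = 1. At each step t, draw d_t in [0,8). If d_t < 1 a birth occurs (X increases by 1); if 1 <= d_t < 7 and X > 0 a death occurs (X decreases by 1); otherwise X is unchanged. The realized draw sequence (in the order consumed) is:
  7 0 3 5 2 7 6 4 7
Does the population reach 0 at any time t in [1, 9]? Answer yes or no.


t=0: X=1, d=7 → hold, X_1=1
t=1: X=1, d=0 → birth, X_2=2
t=2: X=2, d=3 → death, X_3=1
t=3: X=1, d=5 → death, X_4=0
t=4: X=0, d=2 → hold, X_5=0
t=5: X=0, d=7 → hold, X_6=0
t=6: X=0, d=6 → hold, X_7=0
t=7: X=0, d=4 → hold, X_8=0
t=8: X=0, d=7 → hold, X_9=0

yes


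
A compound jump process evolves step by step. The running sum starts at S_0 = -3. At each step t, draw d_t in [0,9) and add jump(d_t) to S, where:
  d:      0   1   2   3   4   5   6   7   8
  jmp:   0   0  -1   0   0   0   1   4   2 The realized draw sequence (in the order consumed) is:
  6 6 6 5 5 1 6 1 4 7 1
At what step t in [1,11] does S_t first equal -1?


t=0: S=-3, d=6, jump=1, S_1=-2
t=1: S=-2, d=6, jump=1, S_2=-1
t=2: S=-1, d=6, jump=1, S_3=0
t=3: S=0, d=5, jump=0, S_4=0
t=4: S=0, d=5, jump=0, S_5=0
t=5: S=0, d=1, jump=0, S_6=0
t=6: S=0, d=6, jump=1, S_7=1
t=7: S=1, d=1, jump=0, S_8=1
t=8: S=1, d=4, jump=0, S_9=1
t=9: S=1, d=7, jump=4, S_10=5
t=10: S=5, d=1, jump=0, S_11=5

2


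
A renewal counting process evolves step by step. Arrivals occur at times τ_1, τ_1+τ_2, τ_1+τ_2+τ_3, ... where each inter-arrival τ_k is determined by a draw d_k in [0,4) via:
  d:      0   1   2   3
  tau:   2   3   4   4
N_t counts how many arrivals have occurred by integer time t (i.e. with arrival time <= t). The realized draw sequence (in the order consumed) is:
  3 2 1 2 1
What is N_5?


draw d_1=3: τ_1=4, arrival time A_1=4
draw d_2=2: τ_2=4, arrival time A_2=8
draw d_3=1: τ_3=3, arrival time A_3=11
draw d_4=2: τ_4=4, arrival time A_4=15
draw d_5=1: τ_5=3, arrival time A_5=18
N_t over t=0..5: 0:0 1:0 2:0 3:0 4:1 5:1

1


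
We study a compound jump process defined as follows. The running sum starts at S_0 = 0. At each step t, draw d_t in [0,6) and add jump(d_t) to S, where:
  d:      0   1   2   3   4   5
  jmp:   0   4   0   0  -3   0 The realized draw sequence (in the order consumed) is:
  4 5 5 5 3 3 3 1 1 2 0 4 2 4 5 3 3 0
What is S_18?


t=0: S=0, d=4, jump=-3, S_1=-3
t=1: S=-3, d=5, jump=0, S_2=-3
t=2: S=-3, d=5, jump=0, S_3=-3
t=3: S=-3, d=5, jump=0, S_4=-3
t=4: S=-3, d=3, jump=0, S_5=-3
t=5: S=-3, d=3, jump=0, S_6=-3
t=6: S=-3, d=3, jump=0, S_7=-3
t=7: S=-3, d=1, jump=4, S_8=1
t=8: S=1, d=1, jump=4, S_9=5
t=9: S=5, d=2, jump=0, S_10=5
t=10: S=5, d=0, jump=0, S_11=5
t=11: S=5, d=4, jump=-3, S_12=2
t=12: S=2, d=2, jump=0, S_13=2
t=13: S=2, d=4, jump=-3, S_14=-1
t=14: S=-1, d=5, jump=0, S_15=-1
t=15: S=-1, d=3, jump=0, S_16=-1
t=16: S=-1, d=3, jump=0, S_17=-1
t=17: S=-1, d=0, jump=0, S_18=-1

-1


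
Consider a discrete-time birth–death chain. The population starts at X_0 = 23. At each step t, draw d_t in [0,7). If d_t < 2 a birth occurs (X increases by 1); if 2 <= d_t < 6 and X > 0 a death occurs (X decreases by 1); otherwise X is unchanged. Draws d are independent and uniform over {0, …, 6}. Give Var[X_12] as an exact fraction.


456/49

X can drop by at most 1 per step and X_0 = 23 > T = 12, so X_t >= 23 − t >= 11 > 0 for every t <= 12: the floor at 0 (the 'and X > 0' condition) never binds. Hence X_12 = X_0 + Σ_{t<12} Y_t with i.i.d. increments Y_t = y(d_t) ∈ {+1, −1, 0}.
Outcome values over d=0..6: [1, 1, -1, -1, -1, -1, 0]
Σy = -2, Σy² = 6, M = 7
μ = -2/7 = -2/7,  σ² = 6/7 − (-2/7)² = 38/49
Independent increments: Var[X_12] = 12·σ² = 12·(38/49) = 456/49


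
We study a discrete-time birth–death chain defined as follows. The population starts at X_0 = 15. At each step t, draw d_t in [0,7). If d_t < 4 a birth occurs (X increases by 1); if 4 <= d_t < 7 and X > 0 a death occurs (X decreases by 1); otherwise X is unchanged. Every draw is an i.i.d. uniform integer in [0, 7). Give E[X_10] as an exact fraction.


X can drop by at most 1 per step and X_0 = 15 > T = 10, so X_t >= 15 − t >= 5 > 0 for every t <= 10: the floor at 0 (the 'and X > 0' condition) never binds. Hence X_10 = X_0 + Σ_{t<10} Y_t with i.i.d. increments Y_t = y(d_t) ∈ {+1, −1, 0}.
Outcome values over d=0..6: [1, 1, 1, 1, -1, -1, -1]
Σy = 1, Σy² = 7, M = 7
μ = 1/7 = 1/7,  σ² = 7/7 − (1/7)² = 48/49
E[X_10] = 15 + 10·(1/7) = 115/7

115/7


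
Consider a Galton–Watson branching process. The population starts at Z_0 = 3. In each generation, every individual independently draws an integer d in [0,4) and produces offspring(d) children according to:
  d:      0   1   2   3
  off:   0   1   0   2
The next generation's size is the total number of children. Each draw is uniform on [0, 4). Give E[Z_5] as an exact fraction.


Outcome values over d=0..3: [0, 1, 0, 2]
Σy = 3, Σy² = 5, M = 4
μ = 3/4 = 3/4,  σ² = 5/4 − (3/4)² = 11/16
E[Z_0] = 3
E[Z_1] = 3/4·E[Z_0] = 9/4
E[Z_2] = 3/4·E[Z_1] = 27/16
E[Z_3] = 3/4·E[Z_2] = 81/64
E[Z_4] = 3/4·E[Z_3] = 243/256
E[Z_5] = 3/4·E[Z_4] = 729/1024

729/1024


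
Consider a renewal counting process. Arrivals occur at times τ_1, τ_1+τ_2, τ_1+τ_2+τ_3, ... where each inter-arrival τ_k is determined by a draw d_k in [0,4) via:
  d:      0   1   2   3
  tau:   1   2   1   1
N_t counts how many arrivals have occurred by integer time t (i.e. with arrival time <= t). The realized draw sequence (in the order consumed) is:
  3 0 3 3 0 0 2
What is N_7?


draw d_1=3: τ_1=1, arrival time A_1=1
draw d_2=0: τ_2=1, arrival time A_2=2
draw d_3=3: τ_3=1, arrival time A_3=3
draw d_4=3: τ_4=1, arrival time A_4=4
draw d_5=0: τ_5=1, arrival time A_5=5
draw d_6=0: τ_6=1, arrival time A_6=6
draw d_7=2: τ_7=1, arrival time A_7=7
N_t over t=0..7: 0:0 1:1 2:2 3:3 4:4 5:5 6:6 7:7

7


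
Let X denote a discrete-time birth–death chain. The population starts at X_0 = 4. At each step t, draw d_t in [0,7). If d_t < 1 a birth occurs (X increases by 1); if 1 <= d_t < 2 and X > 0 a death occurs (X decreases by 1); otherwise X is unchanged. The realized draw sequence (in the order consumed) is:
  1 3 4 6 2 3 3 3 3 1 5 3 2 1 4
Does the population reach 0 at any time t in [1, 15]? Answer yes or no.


no

t=0: X=4, d=1 → death, X_1=3
t=1: X=3, d=3 → hold, X_2=3
t=2: X=3, d=4 → hold, X_3=3
t=3: X=3, d=6 → hold, X_4=3
t=4: X=3, d=2 → hold, X_5=3
t=5: X=3, d=3 → hold, X_6=3
t=6: X=3, d=3 → hold, X_7=3
t=7: X=3, d=3 → hold, X_8=3
t=8: X=3, d=3 → hold, X_9=3
t=9: X=3, d=1 → death, X_10=2
t=10: X=2, d=5 → hold, X_11=2
t=11: X=2, d=3 → hold, X_12=2
t=12: X=2, d=2 → hold, X_13=2
t=13: X=2, d=1 → death, X_14=1
t=14: X=1, d=4 → hold, X_15=1


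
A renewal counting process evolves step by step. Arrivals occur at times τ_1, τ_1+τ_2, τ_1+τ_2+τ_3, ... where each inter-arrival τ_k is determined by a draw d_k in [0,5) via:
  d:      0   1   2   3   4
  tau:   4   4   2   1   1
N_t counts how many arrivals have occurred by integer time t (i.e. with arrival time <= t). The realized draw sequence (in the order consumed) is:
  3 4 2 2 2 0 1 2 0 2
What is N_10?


5

draw d_1=3: τ_1=1, arrival time A_1=1
draw d_2=4: τ_2=1, arrival time A_2=2
draw d_3=2: τ_3=2, arrival time A_3=4
draw d_4=2: τ_4=2, arrival time A_4=6
draw d_5=2: τ_5=2, arrival time A_5=8
draw d_6=0: τ_6=4, arrival time A_6=12
draw d_7=1: τ_7=4, arrival time A_7=16
draw d_8=2: τ_8=2, arrival time A_8=18
draw d_9=0: τ_9=4, arrival time A_9=22
draw d_10=2: τ_10=2, arrival time A_10=24
N_t over t=0..10: 0:0 1:1 2:2 3:2 4:3 5:3 6:4 7:4 8:5 9:5 10:5


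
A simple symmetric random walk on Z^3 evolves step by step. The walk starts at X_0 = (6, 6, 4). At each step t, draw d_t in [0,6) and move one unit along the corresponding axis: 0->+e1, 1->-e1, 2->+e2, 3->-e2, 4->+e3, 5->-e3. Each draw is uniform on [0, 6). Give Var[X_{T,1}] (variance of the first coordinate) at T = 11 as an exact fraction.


Outcome values over d=0..5: [1, -1, 0, 0, 0, 0]
Σy = 0, Σy² = 2, M = 6
μ = 0/6 = 0,  σ² = 2/6 − (0)² = 1/3
Independent increments: Var[X_11] = 11·σ² = 11·(1/3) = 11/3

11/3


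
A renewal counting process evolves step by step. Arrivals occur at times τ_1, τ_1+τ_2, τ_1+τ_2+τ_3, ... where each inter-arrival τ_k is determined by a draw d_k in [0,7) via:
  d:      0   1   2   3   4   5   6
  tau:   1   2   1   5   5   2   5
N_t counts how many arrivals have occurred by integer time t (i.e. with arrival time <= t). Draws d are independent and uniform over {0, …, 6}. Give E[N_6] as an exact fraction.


216861/117649

Inter-arrival values over d=0..6: [1, 2, 1, 5, 5, 2, 5]
Each d has probability 1/7, so the pmf of τ is: f(1) = 2/7, f(2) = 2/7, f(5) = 3/7
Renewal equation for m(n) = E[N_n]: condition on τ_1 = k (if k <= n, one arrival plus a fresh copy on the remaining n−k steps): m(n) = F(n) + Σ_{k<=n} f(k)·m(n−k), where F(n) = P(τ <= n) and m(0) = 0
m(1) = F(1) = 2/7
m(2) = F(2) + f(1)·m(1) = 4/7 + 2/7·2/7 = 32/49
m(3) = F(3) + f(1)·m(2) + f(2)·m(1) = 4/7 + 2/7·32/49 + 2/7·2/7 = 288/343
m(4) = F(4) + f(1)·m(3) + f(2)·m(2) = 4/7 + 2/7·288/343 + 2/7·32/49 = 2396/2401
m(5) = F(5) + f(1)·m(4) + f(2)·m(3) = 1 + 2/7·2396/2401 + 2/7·288/343 = 25631/16807
m(6) = F(6) + f(1)·m(5) + f(2)·m(4) + f(5)·m(1) = 1 + 2/7·25631/16807 + 2/7·2396/2401 + 3/7·2/7 = 216861/117649
E[N_6] = m(6) = 216861/117649


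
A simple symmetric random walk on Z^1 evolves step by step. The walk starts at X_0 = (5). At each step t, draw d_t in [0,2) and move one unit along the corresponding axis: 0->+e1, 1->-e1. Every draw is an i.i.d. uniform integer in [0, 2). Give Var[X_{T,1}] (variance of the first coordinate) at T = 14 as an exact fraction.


Outcome values over d=0..1: [1, -1]
Σy = 0, Σy² = 2, M = 2
μ = 0/2 = 0,  σ² = 2/2 − (0)² = 1
Independent increments: Var[X_14] = 14·σ² = 14·(1) = 14

14


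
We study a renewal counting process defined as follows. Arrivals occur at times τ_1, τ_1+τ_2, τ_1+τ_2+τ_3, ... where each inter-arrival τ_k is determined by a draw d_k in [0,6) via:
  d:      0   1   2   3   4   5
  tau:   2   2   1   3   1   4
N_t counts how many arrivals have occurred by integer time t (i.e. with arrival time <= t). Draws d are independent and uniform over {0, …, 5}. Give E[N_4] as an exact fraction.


139/81

Inter-arrival values over d=0..5: [2, 2, 1, 3, 1, 4]
Each d has probability 1/6, so the pmf of τ is: f(1) = 1/3, f(2) = 1/3, f(3) = 1/6, f(4) = 1/6
Renewal equation for m(n) = E[N_n]: condition on τ_1 = k (if k <= n, one arrival plus a fresh copy on the remaining n−k steps): m(n) = F(n) + Σ_{k<=n} f(k)·m(n−k), where F(n) = P(τ <= n) and m(0) = 0
m(1) = F(1) = 1/3
m(2) = F(2) + f(1)·m(1) = 2/3 + 1/3·1/3 = 7/9
m(3) = F(3) + f(1)·m(2) + f(2)·m(1) = 5/6 + 1/3·7/9 + 1/3·1/3 = 65/54
m(4) = F(4) + f(1)·m(3) + f(2)·m(2) + f(3)·m(1) = 1 + 1/3·65/54 + 1/3·7/9 + 1/6·1/3 = 139/81
E[N_4] = m(4) = 139/81


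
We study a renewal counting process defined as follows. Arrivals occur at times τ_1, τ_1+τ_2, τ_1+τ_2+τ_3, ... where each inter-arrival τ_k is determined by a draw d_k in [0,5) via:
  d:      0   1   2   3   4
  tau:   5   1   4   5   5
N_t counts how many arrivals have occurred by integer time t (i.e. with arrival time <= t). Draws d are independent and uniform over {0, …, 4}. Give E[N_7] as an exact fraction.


115031/78125

Inter-arrival values over d=0..4: [5, 1, 4, 5, 5]
Each d has probability 1/5, so the pmf of τ is: f(1) = 1/5, f(4) = 1/5, f(5) = 3/5
Renewal equation for m(n) = E[N_n]: condition on τ_1 = k (if k <= n, one arrival plus a fresh copy on the remaining n−k steps): m(n) = F(n) + Σ_{k<=n} f(k)·m(n−k), where F(n) = P(τ <= n) and m(0) = 0
m(1) = F(1) = 1/5
m(2) = F(2) + f(1)·m(1) = 1/5 + 1/5·1/5 = 6/25
m(3) = F(3) + f(1)·m(2) = 1/5 + 1/5·6/25 = 31/125
m(4) = F(4) + f(1)·m(3) = 2/5 + 1/5·31/125 = 281/625
m(5) = F(5) + f(1)·m(4) + f(4)·m(1) = 1 + 1/5·281/625 + 1/5·1/5 = 3531/3125
m(6) = F(6) + f(1)·m(5) + f(4)·m(2) + f(5)·m(1) = 1 + 1/5·3531/3125 + 1/5·6/25 + 3/5·1/5 = 21781/15625
m(7) = F(7) + f(1)·m(6) + f(4)·m(3) + f(5)·m(2) = 1 + 1/5·21781/15625 + 1/5·31/125 + 3/5·6/25 = 115031/78125
E[N_7] = m(7) = 115031/78125


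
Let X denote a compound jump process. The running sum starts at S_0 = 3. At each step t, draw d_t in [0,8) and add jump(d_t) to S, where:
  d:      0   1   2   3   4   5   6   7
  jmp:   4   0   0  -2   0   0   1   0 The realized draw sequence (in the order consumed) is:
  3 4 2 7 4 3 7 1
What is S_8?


t=0: S=3, d=3, jump=-2, S_1=1
t=1: S=1, d=4, jump=0, S_2=1
t=2: S=1, d=2, jump=0, S_3=1
t=3: S=1, d=7, jump=0, S_4=1
t=4: S=1, d=4, jump=0, S_5=1
t=5: S=1, d=3, jump=-2, S_6=-1
t=6: S=-1, d=7, jump=0, S_7=-1
t=7: S=-1, d=1, jump=0, S_8=-1

-1


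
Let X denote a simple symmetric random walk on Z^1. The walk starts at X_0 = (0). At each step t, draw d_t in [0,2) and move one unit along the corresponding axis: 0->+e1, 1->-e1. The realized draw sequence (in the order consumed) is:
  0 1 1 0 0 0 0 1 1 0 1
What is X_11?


t=0: X=(0), d=0 → +e1, X_1=(1)
t=1: X=(1), d=1 → -e1, X_2=(0)
t=2: X=(0), d=1 → -e1, X_3=(-1)
t=3: X=(-1), d=0 → +e1, X_4=(0)
t=4: X=(0), d=0 → +e1, X_5=(1)
t=5: X=(1), d=0 → +e1, X_6=(2)
t=6: X=(2), d=0 → +e1, X_7=(3)
t=7: X=(3), d=1 → -e1, X_8=(2)
t=8: X=(2), d=1 → -e1, X_9=(1)
t=9: X=(1), d=0 → +e1, X_10=(2)
t=10: X=(2), d=1 → -e1, X_11=(1)

(1)


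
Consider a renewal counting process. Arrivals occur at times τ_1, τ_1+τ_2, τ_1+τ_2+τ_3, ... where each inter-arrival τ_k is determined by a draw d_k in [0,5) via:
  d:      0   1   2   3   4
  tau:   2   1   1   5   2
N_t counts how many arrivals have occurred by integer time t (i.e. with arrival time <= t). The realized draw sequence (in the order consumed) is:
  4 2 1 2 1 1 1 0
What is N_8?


7

draw d_1=4: τ_1=2, arrival time A_1=2
draw d_2=2: τ_2=1, arrival time A_2=3
draw d_3=1: τ_3=1, arrival time A_3=4
draw d_4=2: τ_4=1, arrival time A_4=5
draw d_5=1: τ_5=1, arrival time A_5=6
draw d_6=1: τ_6=1, arrival time A_6=7
draw d_7=1: τ_7=1, arrival time A_7=8
draw d_8=0: τ_8=2, arrival time A_8=10
N_t over t=0..8: 0:0 1:0 2:1 3:2 4:3 5:4 6:5 7:6 8:7


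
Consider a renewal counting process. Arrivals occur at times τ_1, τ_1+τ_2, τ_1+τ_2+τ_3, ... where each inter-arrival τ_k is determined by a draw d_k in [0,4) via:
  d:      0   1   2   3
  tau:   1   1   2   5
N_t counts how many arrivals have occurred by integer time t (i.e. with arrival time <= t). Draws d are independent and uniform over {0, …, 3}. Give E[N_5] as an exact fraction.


Inter-arrival values over d=0..3: [1, 1, 2, 5]
Each d has probability 1/4, so the pmf of τ is: f(1) = 1/2, f(2) = 1/4, f(5) = 1/4
Renewal equation for m(n) = E[N_n]: condition on τ_1 = k (if k <= n, one arrival plus a fresh copy on the remaining n−k steps): m(n) = F(n) + Σ_{k<=n} f(k)·m(n−k), where F(n) = P(τ <= n) and m(0) = 0
m(1) = F(1) = 1/2
m(2) = F(2) + f(1)·m(1) = 3/4 + 1/2·1/2 = 1
m(3) = F(3) + f(1)·m(2) + f(2)·m(1) = 3/4 + 1/2·1 + 1/4·1/2 = 11/8
m(4) = F(4) + f(1)·m(3) + f(2)·m(2) = 3/4 + 1/2·11/8 + 1/4·1 = 27/16
m(5) = F(5) + f(1)·m(4) + f(2)·m(3) = 1 + 1/2·27/16 + 1/4·11/8 = 35/16
E[N_5] = m(5) = 35/16

35/16


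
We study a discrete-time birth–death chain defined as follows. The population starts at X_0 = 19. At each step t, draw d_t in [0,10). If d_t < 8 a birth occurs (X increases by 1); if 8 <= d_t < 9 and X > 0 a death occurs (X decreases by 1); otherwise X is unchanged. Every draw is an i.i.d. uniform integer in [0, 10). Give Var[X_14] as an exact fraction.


X can drop by at most 1 per step and X_0 = 19 > T = 14, so X_t >= 19 − t >= 5 > 0 for every t <= 14: the floor at 0 (the 'and X > 0' condition) never binds. Hence X_14 = X_0 + Σ_{t<14} Y_t with i.i.d. increments Y_t = y(d_t) ∈ {+1, −1, 0}.
Outcome values over d=0..9: [1, 1, 1, 1, 1, 1, 1, 1, -1, 0]
Σy = 7, Σy² = 9, M = 10
μ = 7/10 = 7/10,  σ² = 9/10 − (7/10)² = 41/100
Independent increments: Var[X_14] = 14·σ² = 14·(41/100) = 287/50

287/50


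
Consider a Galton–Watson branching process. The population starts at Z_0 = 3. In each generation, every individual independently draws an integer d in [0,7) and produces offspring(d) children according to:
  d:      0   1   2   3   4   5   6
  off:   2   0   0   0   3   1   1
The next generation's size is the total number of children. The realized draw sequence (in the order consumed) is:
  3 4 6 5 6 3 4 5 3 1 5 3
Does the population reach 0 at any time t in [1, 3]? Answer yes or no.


gen 0: Z_0=3, draws=[3, 4, 6], offspring=[0, 3, 1], Z_1=4
gen 1: Z_1=4, draws=[5, 6, 3, 4], offspring=[1, 1, 0, 3], Z_2=5
gen 2: Z_2=5, draws=[5, 3, 1, 5, 3], offspring=[1, 0, 0, 1, 0], Z_3=2

no


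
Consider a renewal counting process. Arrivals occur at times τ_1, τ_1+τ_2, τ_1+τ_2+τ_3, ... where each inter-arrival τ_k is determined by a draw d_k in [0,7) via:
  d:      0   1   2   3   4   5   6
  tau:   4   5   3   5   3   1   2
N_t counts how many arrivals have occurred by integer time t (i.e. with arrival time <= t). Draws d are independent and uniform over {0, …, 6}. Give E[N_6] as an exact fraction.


186194/117649

Inter-arrival values over d=0..6: [4, 5, 3, 5, 3, 1, 2]
Each d has probability 1/7, so the pmf of τ is: f(1) = 1/7, f(2) = 1/7, f(3) = 2/7, f(4) = 1/7, f(5) = 2/7
Renewal equation for m(n) = E[N_n]: condition on τ_1 = k (if k <= n, one arrival plus a fresh copy on the remaining n−k steps): m(n) = F(n) + Σ_{k<=n} f(k)·m(n−k), where F(n) = P(τ <= n) and m(0) = 0
m(1) = F(1) = 1/7
m(2) = F(2) + f(1)·m(1) = 2/7 + 1/7·1/7 = 15/49
m(3) = F(3) + f(1)·m(2) + f(2)·m(1) = 4/7 + 1/7·15/49 + 1/7·1/7 = 218/343
m(4) = F(4) + f(1)·m(3) + f(2)·m(2) + f(3)·m(1) = 5/7 + 1/7·218/343 + 1/7·15/49 + 2/7·1/7 = 2136/2401
m(5) = F(5) + f(1)·m(4) + f(2)·m(3) + f(3)·m(2) + f(4)·m(1) = 1 + 1/7·2136/2401 + 1/7·218/343 + 2/7·15/49 + 1/7·1/7 = 22282/16807
m(6) = F(6) + f(1)·m(5) + f(2)·m(4) + f(3)·m(3) + f(4)·m(2) + f(5)·m(1) = 1 + 1/7·22282/16807 + 1/7·2136/2401 + 2/7·218/343 + 1/7·15/49 + 2/7·1/7 = 186194/117649
E[N_6] = m(6) = 186194/117649


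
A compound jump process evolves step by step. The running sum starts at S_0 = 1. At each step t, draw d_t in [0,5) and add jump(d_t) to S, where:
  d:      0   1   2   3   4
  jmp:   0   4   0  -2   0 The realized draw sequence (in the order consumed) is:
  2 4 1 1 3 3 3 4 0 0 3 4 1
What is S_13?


t=0: S=1, d=2, jump=0, S_1=1
t=1: S=1, d=4, jump=0, S_2=1
t=2: S=1, d=1, jump=4, S_3=5
t=3: S=5, d=1, jump=4, S_4=9
t=4: S=9, d=3, jump=-2, S_5=7
t=5: S=7, d=3, jump=-2, S_6=5
t=6: S=5, d=3, jump=-2, S_7=3
t=7: S=3, d=4, jump=0, S_8=3
t=8: S=3, d=0, jump=0, S_9=3
t=9: S=3, d=0, jump=0, S_10=3
t=10: S=3, d=3, jump=-2, S_11=1
t=11: S=1, d=4, jump=0, S_12=1
t=12: S=1, d=1, jump=4, S_13=5

5


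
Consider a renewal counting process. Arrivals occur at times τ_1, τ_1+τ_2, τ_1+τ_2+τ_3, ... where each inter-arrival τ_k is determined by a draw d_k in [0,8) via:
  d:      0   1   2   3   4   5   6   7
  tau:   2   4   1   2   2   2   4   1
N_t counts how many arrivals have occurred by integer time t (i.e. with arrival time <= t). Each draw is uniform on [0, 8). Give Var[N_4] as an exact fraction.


29719/65536

Inter-arrival values over d=0..7: [2, 4, 1, 2, 2, 2, 4, 1]
Each d has probability 1/8, so the pmf of τ is: f(1) = 1/4, f(2) = 1/2, f(4) = 1/4
Let p_n(j) = P(N_n = j), with p_0 = [1]. Condition on τ_1: p_n(0) = P(τ > n), and for j >= 1, p_n(j) = Σ_{k<=n} f(k)·p_{n−k}(j−1)
p_1 = [3/4, 1/4]  (j = 0..1)
p_2 = [1/4, 11/16, 1/16]  (j = 0..2)
p_3 = [1/4, 7/16, 19/64, 1/64]  (j = 0..3)
p_4 = [0, 7/16, 29/64, 27/256, 1/256]  (j = 0..4)
E[N_4] = Σ j·p_4(j) = 429/256;  E[N_4²] = Σ j²·p_4(j) = 835/256
Var[N_4] = 835/256 − (429/256)² = 29719/65536


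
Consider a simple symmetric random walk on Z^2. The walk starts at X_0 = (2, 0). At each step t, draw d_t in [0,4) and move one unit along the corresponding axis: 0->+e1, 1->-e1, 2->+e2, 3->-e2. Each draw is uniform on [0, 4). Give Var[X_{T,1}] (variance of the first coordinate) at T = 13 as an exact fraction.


13/2

Outcome values over d=0..3: [1, -1, 0, 0]
Σy = 0, Σy² = 2, M = 4
μ = 0/4 = 0,  σ² = 2/4 − (0)² = 1/2
Independent increments: Var[X_13] = 13·σ² = 13·(1/2) = 13/2


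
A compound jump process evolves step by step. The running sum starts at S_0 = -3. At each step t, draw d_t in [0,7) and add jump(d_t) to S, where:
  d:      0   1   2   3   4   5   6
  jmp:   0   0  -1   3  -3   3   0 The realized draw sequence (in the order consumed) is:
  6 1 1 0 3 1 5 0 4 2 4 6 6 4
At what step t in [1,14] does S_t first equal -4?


11

t=0: S=-3, d=6, jump=0, S_1=-3
t=1: S=-3, d=1, jump=0, S_2=-3
t=2: S=-3, d=1, jump=0, S_3=-3
t=3: S=-3, d=0, jump=0, S_4=-3
t=4: S=-3, d=3, jump=3, S_5=0
t=5: S=0, d=1, jump=0, S_6=0
t=6: S=0, d=5, jump=3, S_7=3
t=7: S=3, d=0, jump=0, S_8=3
t=8: S=3, d=4, jump=-3, S_9=0
t=9: S=0, d=2, jump=-1, S_10=-1
t=10: S=-1, d=4, jump=-3, S_11=-4
t=11: S=-4, d=6, jump=0, S_12=-4
t=12: S=-4, d=6, jump=0, S_13=-4
t=13: S=-4, d=4, jump=-3, S_14=-7


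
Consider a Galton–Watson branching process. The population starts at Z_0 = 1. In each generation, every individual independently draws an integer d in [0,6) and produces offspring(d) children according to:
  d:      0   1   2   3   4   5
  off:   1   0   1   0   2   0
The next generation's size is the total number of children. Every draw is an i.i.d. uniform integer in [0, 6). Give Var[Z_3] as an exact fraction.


Outcome values over d=0..5: [1, 0, 1, 0, 2, 0]
Σy = 4, Σy² = 6, M = 6
μ = 4/6 = 2/3,  σ² = 6/6 − (2/3)² = 5/9
V_0 = 0, E_0 = 1
V_1 = 5/9·E_0 + (2/3)²·V_0 = 5/9;  E_1 = 2/3
V_2 = 5/9·E_1 + (2/3)²·V_1 = 50/81;  E_2 = 4/9
V_3 = 5/9·E_2 + (2/3)²·V_2 = 380/729;  E_3 = 8/27

380/729


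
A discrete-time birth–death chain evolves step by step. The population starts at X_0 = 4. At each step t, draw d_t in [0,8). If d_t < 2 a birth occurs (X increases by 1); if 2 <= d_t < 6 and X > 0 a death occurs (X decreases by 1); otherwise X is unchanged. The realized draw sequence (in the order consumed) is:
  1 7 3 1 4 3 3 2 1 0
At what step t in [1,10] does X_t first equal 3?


t=0: X=4, d=1 → birth, X_1=5
t=1: X=5, d=7 → hold, X_2=5
t=2: X=5, d=3 → death, X_3=4
t=3: X=4, d=1 → birth, X_4=5
t=4: X=5, d=4 → death, X_5=4
t=5: X=4, d=3 → death, X_6=3
t=6: X=3, d=3 → death, X_7=2
t=7: X=2, d=2 → death, X_8=1
t=8: X=1, d=1 → birth, X_9=2
t=9: X=2, d=0 → birth, X_10=3

6


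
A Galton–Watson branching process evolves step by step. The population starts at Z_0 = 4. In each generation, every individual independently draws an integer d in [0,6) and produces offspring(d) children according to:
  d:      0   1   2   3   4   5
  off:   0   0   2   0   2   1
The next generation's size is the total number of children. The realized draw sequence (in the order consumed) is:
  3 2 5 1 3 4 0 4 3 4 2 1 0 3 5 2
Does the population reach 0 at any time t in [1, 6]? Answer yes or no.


no

gen 0: Z_0=4, draws=[3, 2, 5, 1], offspring=[0, 2, 1, 0], Z_1=3
gen 1: Z_1=3, draws=[3, 4, 0], offspring=[0, 2, 0], Z_2=2
gen 2: Z_2=2, draws=[4, 3], offspring=[2, 0], Z_3=2
gen 3: Z_3=2, draws=[4, 2], offspring=[2, 2], Z_4=4
gen 4: Z_4=4, draws=[1, 0, 3, 5], offspring=[0, 0, 0, 1], Z_5=1
gen 5: Z_5=1, draws=[2], offspring=[2], Z_6=2


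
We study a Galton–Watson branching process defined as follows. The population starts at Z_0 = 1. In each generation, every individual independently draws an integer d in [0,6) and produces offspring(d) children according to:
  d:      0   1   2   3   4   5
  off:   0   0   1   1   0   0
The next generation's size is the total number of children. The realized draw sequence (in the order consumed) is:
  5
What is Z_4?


0

gen 0: Z_0=1, draws=[5], offspring=[0], Z_1=0
gen 1: Z_1=0, draws=[], offspring=[], Z_2=0
gen 2: Z_2=0, draws=[], offspring=[], Z_3=0
gen 3: Z_3=0, draws=[], offspring=[], Z_4=0


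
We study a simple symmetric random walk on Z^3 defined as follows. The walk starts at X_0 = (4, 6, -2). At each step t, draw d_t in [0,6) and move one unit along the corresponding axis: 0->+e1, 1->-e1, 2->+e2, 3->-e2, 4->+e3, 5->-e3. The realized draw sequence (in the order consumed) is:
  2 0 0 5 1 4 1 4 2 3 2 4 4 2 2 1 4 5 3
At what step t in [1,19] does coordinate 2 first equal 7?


t=0: X=(4, 6, -2), d=2 → +e2, X_1=(4, 7, -2)
t=1: X=(4, 7, -2), d=0 → +e1, X_2=(5, 7, -2)
t=2: X=(5, 7, -2), d=0 → +e1, X_3=(6, 7, -2)
t=3: X=(6, 7, -2), d=5 → -e3, X_4=(6, 7, -3)
t=4: X=(6, 7, -3), d=1 → -e1, X_5=(5, 7, -3)
t=5: X=(5, 7, -3), d=4 → +e3, X_6=(5, 7, -2)
t=6: X=(5, 7, -2), d=1 → -e1, X_7=(4, 7, -2)
t=7: X=(4, 7, -2), d=4 → +e3, X_8=(4, 7, -1)
t=8: X=(4, 7, -1), d=2 → +e2, X_9=(4, 8, -1)
t=9: X=(4, 8, -1), d=3 → -e2, X_10=(4, 7, -1)
t=10: X=(4, 7, -1), d=2 → +e2, X_11=(4, 8, -1)
t=11: X=(4, 8, -1), d=4 → +e3, X_12=(4, 8, 0)
t=12: X=(4, 8, 0), d=4 → +e3, X_13=(4, 8, 1)
t=13: X=(4, 8, 1), d=2 → +e2, X_14=(4, 9, 1)
t=14: X=(4, 9, 1), d=2 → +e2, X_15=(4, 10, 1)
t=15: X=(4, 10, 1), d=1 → -e1, X_16=(3, 10, 1)
t=16: X=(3, 10, 1), d=4 → +e3, X_17=(3, 10, 2)
t=17: X=(3, 10, 2), d=5 → -e3, X_18=(3, 10, 1)
t=18: X=(3, 10, 1), d=3 → -e2, X_19=(3, 9, 1)

1


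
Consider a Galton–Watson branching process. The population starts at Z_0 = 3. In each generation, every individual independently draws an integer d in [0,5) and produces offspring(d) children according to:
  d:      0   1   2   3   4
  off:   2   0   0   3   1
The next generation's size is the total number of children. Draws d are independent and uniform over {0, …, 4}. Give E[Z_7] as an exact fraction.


Outcome values over d=0..4: [2, 0, 0, 3, 1]
Σy = 6, Σy² = 14, M = 5
μ = 6/5 = 6/5,  σ² = 14/5 − (6/5)² = 34/25
E[Z_0] = 3
E[Z_1] = 6/5·E[Z_0] = 18/5
E[Z_2] = 6/5·E[Z_1] = 108/25
E[Z_3] = 6/5·E[Z_2] = 648/125
E[Z_4] = 6/5·E[Z_3] = 3888/625
E[Z_5] = 6/5·E[Z_4] = 23328/3125
E[Z_6] = 6/5·E[Z_5] = 139968/15625
E[Z_7] = 6/5·E[Z_6] = 839808/78125

839808/78125


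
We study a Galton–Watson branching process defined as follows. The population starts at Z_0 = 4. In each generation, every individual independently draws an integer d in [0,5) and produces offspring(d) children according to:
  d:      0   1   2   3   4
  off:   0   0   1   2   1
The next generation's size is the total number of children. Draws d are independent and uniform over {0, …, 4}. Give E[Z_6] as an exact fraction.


Outcome values over d=0..4: [0, 0, 1, 2, 1]
Σy = 4, Σy² = 6, M = 5
μ = 4/5 = 4/5,  σ² = 6/5 − (4/5)² = 14/25
E[Z_0] = 4
E[Z_1] = 4/5·E[Z_0] = 16/5
E[Z_2] = 4/5·E[Z_1] = 64/25
E[Z_3] = 4/5·E[Z_2] = 256/125
E[Z_4] = 4/5·E[Z_3] = 1024/625
E[Z_5] = 4/5·E[Z_4] = 4096/3125
E[Z_6] = 4/5·E[Z_5] = 16384/15625

16384/15625


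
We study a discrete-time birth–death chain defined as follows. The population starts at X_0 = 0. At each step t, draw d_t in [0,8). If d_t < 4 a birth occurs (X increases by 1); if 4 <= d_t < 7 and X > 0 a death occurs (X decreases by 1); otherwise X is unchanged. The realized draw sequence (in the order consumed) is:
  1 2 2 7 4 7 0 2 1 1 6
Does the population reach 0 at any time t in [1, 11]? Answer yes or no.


no

t=0: X=0, d=1 → birth, X_1=1
t=1: X=1, d=2 → birth, X_2=2
t=2: X=2, d=2 → birth, X_3=3
t=3: X=3, d=7 → hold, X_4=3
t=4: X=3, d=4 → death, X_5=2
t=5: X=2, d=7 → hold, X_6=2
t=6: X=2, d=0 → birth, X_7=3
t=7: X=3, d=2 → birth, X_8=4
t=8: X=4, d=1 → birth, X_9=5
t=9: X=5, d=1 → birth, X_10=6
t=10: X=6, d=6 → death, X_11=5


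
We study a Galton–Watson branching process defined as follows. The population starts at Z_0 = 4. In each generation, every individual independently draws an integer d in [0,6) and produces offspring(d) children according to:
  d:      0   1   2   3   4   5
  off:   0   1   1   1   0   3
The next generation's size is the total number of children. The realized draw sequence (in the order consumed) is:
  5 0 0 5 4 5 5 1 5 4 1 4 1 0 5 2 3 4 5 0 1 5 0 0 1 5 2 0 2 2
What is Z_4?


gen 0: Z_0=4, draws=[5, 0, 0, 5], offspring=[3, 0, 0, 3], Z_1=6
gen 1: Z_1=6, draws=[4, 5, 5, 1, 5, 4], offspring=[0, 3, 3, 1, 3, 0], Z_2=10
gen 2: Z_2=10, draws=[1, 4, 1, 0, 5, 2, 3, 4, 5, 0], offspring=[1, 0, 1, 0, 3, 1, 1, 0, 3, 0], Z_3=10
gen 3: Z_3=10, draws=[1, 5, 0, 0, 1, 5, 2, 0, 2, 2], offspring=[1, 3, 0, 0, 1, 3, 1, 0, 1, 1], Z_4=11

11


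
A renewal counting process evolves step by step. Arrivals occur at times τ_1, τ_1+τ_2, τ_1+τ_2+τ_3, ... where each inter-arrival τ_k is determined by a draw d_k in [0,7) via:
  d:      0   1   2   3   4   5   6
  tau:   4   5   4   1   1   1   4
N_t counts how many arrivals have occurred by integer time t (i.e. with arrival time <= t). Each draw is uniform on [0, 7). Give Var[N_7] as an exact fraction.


880752519708/678223072849

Inter-arrival values over d=0..6: [4, 5, 4, 1, 1, 1, 4]
Each d has probability 1/7, so the pmf of τ is: f(1) = 3/7, f(4) = 3/7, f(5) = 1/7
Let p_n(j) = P(N_n = j), with p_0 = [1]. Condition on τ_1: p_n(0) = P(τ > n), and for j >= 1, p_n(j) = Σ_{k<=n} f(k)·p_{n−k}(j−1)
p_1 = [4/7, 3/7]  (j = 0..1)
p_2 = [4/7, 12/49, 9/49]  (j = 0..2)
p_3 = [4/7, 12/49, 36/343, 27/343]  (j = 0..3)
p_4 = [1/7, 33/49, 36/343, 108/2401, 81/2401]  (j = 0..4)
p_5 = [0, 22/49, 162/343, 108/2401, 324/16807, 243/16807]  (j = 0..5)
p_6 = [0, 16/49, 123/343, 675/2401, 324/16807, 972/117649, 729/117649]  (j = 0..6)
p_7 = [0, 16/49, 96/343, 540/2401, 2592/16807, 972/117649, 2916/823543, 2187/823543]  (j = 0..7)
E[N_7] = Σ j·p_7(j) = 1860421/823543;  E[N_7²] = Σ j²·p_7(j) = 5272243/823543
Var[N_7] = 5272243/823543 − (1860421/823543)² = 880752519708/678223072849


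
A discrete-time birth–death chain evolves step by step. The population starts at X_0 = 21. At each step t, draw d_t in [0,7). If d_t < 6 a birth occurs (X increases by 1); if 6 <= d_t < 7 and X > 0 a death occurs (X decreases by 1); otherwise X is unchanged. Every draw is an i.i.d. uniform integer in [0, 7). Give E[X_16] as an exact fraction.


X can drop by at most 1 per step and X_0 = 21 > T = 16, so X_t >= 21 − t >= 5 > 0 for every t <= 16: the floor at 0 (the 'and X > 0' condition) never binds. Hence X_16 = X_0 + Σ_{t<16} Y_t with i.i.d. increments Y_t = y(d_t) ∈ {+1, −1, 0}.
Outcome values over d=0..6: [1, 1, 1, 1, 1, 1, -1]
Σy = 5, Σy² = 7, M = 7
μ = 5/7 = 5/7,  σ² = 7/7 − (5/7)² = 24/49
E[X_16] = 21 + 16·(5/7) = 227/7

227/7


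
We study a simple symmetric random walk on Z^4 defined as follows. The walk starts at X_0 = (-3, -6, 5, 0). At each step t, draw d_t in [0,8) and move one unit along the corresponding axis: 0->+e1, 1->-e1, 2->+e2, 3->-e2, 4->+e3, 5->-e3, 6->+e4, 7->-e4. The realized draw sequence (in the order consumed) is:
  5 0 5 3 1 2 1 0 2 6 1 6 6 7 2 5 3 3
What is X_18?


(-4, -6, 2, 2)

t=0: X=(-3, -6, 5, 0), d=5 → -e3, X_1=(-3, -6, 4, 0)
t=1: X=(-3, -6, 4, 0), d=0 → +e1, X_2=(-2, -6, 4, 0)
t=2: X=(-2, -6, 4, 0), d=5 → -e3, X_3=(-2, -6, 3, 0)
t=3: X=(-2, -6, 3, 0), d=3 → -e2, X_4=(-2, -7, 3, 0)
t=4: X=(-2, -7, 3, 0), d=1 → -e1, X_5=(-3, -7, 3, 0)
t=5: X=(-3, -7, 3, 0), d=2 → +e2, X_6=(-3, -6, 3, 0)
t=6: X=(-3, -6, 3, 0), d=1 → -e1, X_7=(-4, -6, 3, 0)
t=7: X=(-4, -6, 3, 0), d=0 → +e1, X_8=(-3, -6, 3, 0)
t=8: X=(-3, -6, 3, 0), d=2 → +e2, X_9=(-3, -5, 3, 0)
t=9: X=(-3, -5, 3, 0), d=6 → +e4, X_10=(-3, -5, 3, 1)
t=10: X=(-3, -5, 3, 1), d=1 → -e1, X_11=(-4, -5, 3, 1)
t=11: X=(-4, -5, 3, 1), d=6 → +e4, X_12=(-4, -5, 3, 2)
t=12: X=(-4, -5, 3, 2), d=6 → +e4, X_13=(-4, -5, 3, 3)
t=13: X=(-4, -5, 3, 3), d=7 → -e4, X_14=(-4, -5, 3, 2)
t=14: X=(-4, -5, 3, 2), d=2 → +e2, X_15=(-4, -4, 3, 2)
t=15: X=(-4, -4, 3, 2), d=5 → -e3, X_16=(-4, -4, 2, 2)
t=16: X=(-4, -4, 2, 2), d=3 → -e2, X_17=(-4, -5, 2, 2)
t=17: X=(-4, -5, 2, 2), d=3 → -e2, X_18=(-4, -6, 2, 2)
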